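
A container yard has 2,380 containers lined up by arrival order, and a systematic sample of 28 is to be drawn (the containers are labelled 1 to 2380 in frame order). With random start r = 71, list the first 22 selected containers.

k = N/n = 2380/28 = 85
container 1: 71
container 2: 71 + 85 = 156
container 3: 156 + 85 = 241
container 4: 241 + 85 = 326
container 5: 326 + 85 = 411
container 6: 411 + 85 = 496
container 7: 496 + 85 = 581
container 8: 581 + 85 = 666
container 9: 666 + 85 = 751
container 10: 751 + 85 = 836
container 11: 836 + 85 = 921
container 12: 921 + 85 = 1006
container 13: 1006 + 85 = 1091
container 14: 1091 + 85 = 1176
container 15: 1176 + 85 = 1261
container 16: 1261 + 85 = 1346
container 17: 1346 + 85 = 1431
container 18: 1431 + 85 = 1516
container 19: 1516 + 85 = 1601
container 20: 1601 + 85 = 1686
container 21: 1686 + 85 = 1771
container 22: 1771 + 85 = 1856

71, 156, 241, 326, 411, 496, 581, 666, 751, 836, 921, 1006, 1091, 1176, 1261, 1346, 1431, 1516, 1601, 1686, 1771, 1856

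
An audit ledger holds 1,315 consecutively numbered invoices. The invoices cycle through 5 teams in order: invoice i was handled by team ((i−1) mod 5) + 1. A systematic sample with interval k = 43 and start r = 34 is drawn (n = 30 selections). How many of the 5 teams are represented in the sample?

Consecutive selections differ by k = 43, so their team numbers differ by 43 mod 5 = 3.
gcd(43, 5) = 1, so the sample visits 5/1 = 5 distinct residues mod 5.
Start 34 is team 4; the teams hit are 1, 2, 3, 4, 5.

5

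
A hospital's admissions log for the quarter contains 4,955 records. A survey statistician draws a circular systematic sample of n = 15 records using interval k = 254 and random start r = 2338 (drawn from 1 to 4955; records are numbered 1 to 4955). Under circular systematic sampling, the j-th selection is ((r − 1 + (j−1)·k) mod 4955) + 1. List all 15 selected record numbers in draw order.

Selection 1: 2338
Selection 2: 2338 + 254 = 2592
Selection 3: 2592 + 254 = 2846
Selection 4: 2846 + 254 = 3100
Selection 5: 3100 + 254 = 3354
Selection 6: 3354 + 254 = 3608
Selection 7: 3608 + 254 = 3862
Selection 8: 3862 + 254 = 4116
Selection 9: 4116 + 254 = 4370
Selection 10: 4370 + 254 = 4624
Selection 11: 4624 + 254 = 4878
Selection 12: 4878 + 254 = 5132 → 5132 − 4955 = 177
Selection 13: 177 + 254 = 431
Selection 14: 431 + 254 = 685
Selection 15: 685 + 254 = 939

2338, 2592, 2846, 3100, 3354, 3608, 3862, 4116, 4370, 4624, 4878, 177, 431, 685, 939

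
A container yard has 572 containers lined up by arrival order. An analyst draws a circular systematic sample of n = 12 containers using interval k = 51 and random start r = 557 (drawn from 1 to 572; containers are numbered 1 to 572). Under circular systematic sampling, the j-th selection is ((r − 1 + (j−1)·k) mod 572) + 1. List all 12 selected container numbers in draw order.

557, 36, 87, 138, 189, 240, 291, 342, 393, 444, 495, 546

Selection 1: 557
Selection 2: 557 + 51 = 608 → 608 − 572 = 36
Selection 3: 36 + 51 = 87
Selection 4: 87 + 51 = 138
Selection 5: 138 + 51 = 189
Selection 6: 189 + 51 = 240
Selection 7: 240 + 51 = 291
Selection 8: 291 + 51 = 342
Selection 9: 342 + 51 = 393
Selection 10: 393 + 51 = 444
Selection 11: 444 + 51 = 495
Selection 12: 495 + 51 = 546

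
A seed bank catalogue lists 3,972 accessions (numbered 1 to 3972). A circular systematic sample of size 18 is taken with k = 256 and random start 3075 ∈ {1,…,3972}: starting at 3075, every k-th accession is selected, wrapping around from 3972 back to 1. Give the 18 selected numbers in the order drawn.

Selection 1: 3075
Selection 2: 3075 + 256 = 3331
Selection 3: 3331 + 256 = 3587
Selection 4: 3587 + 256 = 3843
Selection 5: 3843 + 256 = 4099 → 4099 − 3972 = 127
Selection 6: 127 + 256 = 383
Selection 7: 383 + 256 = 639
Selection 8: 639 + 256 = 895
Selection 9: 895 + 256 = 1151
Selection 10: 1151 + 256 = 1407
Selection 11: 1407 + 256 = 1663
Selection 12: 1663 + 256 = 1919
Selection 13: 1919 + 256 = 2175
Selection 14: 2175 + 256 = 2431
Selection 15: 2431 + 256 = 2687
Selection 16: 2687 + 256 = 2943
Selection 17: 2943 + 256 = 3199
Selection 18: 3199 + 256 = 3455

3075, 3331, 3587, 3843, 127, 383, 639, 895, 1151, 1407, 1663, 1919, 2175, 2431, 2687, 2943, 3199, 3455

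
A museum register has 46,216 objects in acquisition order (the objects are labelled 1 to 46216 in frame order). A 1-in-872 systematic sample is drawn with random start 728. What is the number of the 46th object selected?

39968

k = 872
46th selection = r + (46−1)·k = 728 + 45×872 = 728 + 39240 = 39968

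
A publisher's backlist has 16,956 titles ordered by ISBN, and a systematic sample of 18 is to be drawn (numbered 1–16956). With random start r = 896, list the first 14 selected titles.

k = N/n = 16956/18 = 942
title 1: 896
title 2: 896 + 942 = 1838
title 3: 1838 + 942 = 2780
title 4: 2780 + 942 = 3722
title 5: 3722 + 942 = 4664
title 6: 4664 + 942 = 5606
title 7: 5606 + 942 = 6548
title 8: 6548 + 942 = 7490
title 9: 7490 + 942 = 8432
title 10: 8432 + 942 = 9374
title 11: 9374 + 942 = 10316
title 12: 10316 + 942 = 11258
title 13: 11258 + 942 = 12200
title 14: 12200 + 942 = 13142

896, 1838, 2780, 3722, 4664, 5606, 6548, 7490, 8432, 9374, 10316, 11258, 12200, 13142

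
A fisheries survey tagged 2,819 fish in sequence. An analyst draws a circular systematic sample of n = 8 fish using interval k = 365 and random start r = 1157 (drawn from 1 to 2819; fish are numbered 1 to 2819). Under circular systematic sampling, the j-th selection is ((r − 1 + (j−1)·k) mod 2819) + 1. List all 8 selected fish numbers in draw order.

1157, 1522, 1887, 2252, 2617, 163, 528, 893

Selection 1: 1157
Selection 2: 1157 + 365 = 1522
Selection 3: 1522 + 365 = 1887
Selection 4: 1887 + 365 = 2252
Selection 5: 2252 + 365 = 2617
Selection 6: 2617 + 365 = 2982 → 2982 − 2819 = 163
Selection 7: 163 + 365 = 528
Selection 8: 528 + 365 = 893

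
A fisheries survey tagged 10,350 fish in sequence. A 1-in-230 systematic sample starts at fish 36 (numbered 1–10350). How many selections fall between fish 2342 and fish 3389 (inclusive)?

4

k = 230
First selection ≥ 2342: 36 + ⌈(2342−36)/230⌉·230 = 36 + 11×230 = 2566
Last selection ≤ 3389: 36 + ⌊(3389−36)/230⌋·230 = 36 + 14×230 = 3256
Count = 14 − 11 + 1 = 4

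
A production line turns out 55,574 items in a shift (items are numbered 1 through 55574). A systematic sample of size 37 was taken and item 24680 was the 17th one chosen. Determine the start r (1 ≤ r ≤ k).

k = 55574/37 = 1502
r = 24680 − (17−1)×1502 = 24680 − 24032 = 648

648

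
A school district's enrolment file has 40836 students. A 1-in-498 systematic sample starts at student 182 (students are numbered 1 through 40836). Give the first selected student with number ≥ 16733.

17114

k = 498
Steps past start: ⌈(16733 − 182)/498⌉ = ⌈16551/498⌉ = 34
Selected student: 182 + 34×498 = 17114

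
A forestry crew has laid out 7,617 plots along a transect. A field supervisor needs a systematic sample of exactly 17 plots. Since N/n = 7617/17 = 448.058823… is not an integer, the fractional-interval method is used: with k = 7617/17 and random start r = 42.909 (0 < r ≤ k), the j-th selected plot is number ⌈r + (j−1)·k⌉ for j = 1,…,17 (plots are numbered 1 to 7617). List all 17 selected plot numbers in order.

j=1: r + 0k = 42.909 → ⌈·⌉ = 43
j=2: r + 1k = 490.967823… → ⌈·⌉ = 491
j=3: r + 2k = 939.026647… → ⌈·⌉ = 940
j=4: r + 3k = 1387.085470… → ⌈·⌉ = 1388
j=5: r + 4k = 1835.144294… → ⌈·⌉ = 1836
j=6: r + 5k = 2283.203117… → ⌈·⌉ = 2284
j=7: r + 6k = 2731.261941… → ⌈·⌉ = 2732
j=8: r + 7k = 3179.320764… → ⌈·⌉ = 3180
j=9: r + 8k = 3627.379588… → ⌈·⌉ = 3628
j=10: r + 9k = 4075.438411… → ⌈·⌉ = 4076
j=11: r + 10k = 4523.497235… → ⌈·⌉ = 4524
j=12: r + 11k = 4971.556058… → ⌈·⌉ = 4972
j=13: r + 12k = 5419.614882… → ⌈·⌉ = 5420
j=14: r + 13k = 5867.673705… → ⌈·⌉ = 5868
j=15: r + 14k = 6315.732529… → ⌈·⌉ = 6316
j=16: r + 15k = 6763.791352… → ⌈·⌉ = 6764
j=17: r + 16k = 7211.850176… → ⌈·⌉ = 7212

43, 491, 940, 1388, 1836, 2284, 2732, 3180, 3628, 4076, 4524, 4972, 5420, 5868, 6316, 6764, 7212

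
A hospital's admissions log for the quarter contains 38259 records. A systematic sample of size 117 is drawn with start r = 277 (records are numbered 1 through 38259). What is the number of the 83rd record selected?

27091

k = 38259/117 = 327
83rd selection = r + (83−1)·k = 277 + 82×327 = 277 + 26814 = 27091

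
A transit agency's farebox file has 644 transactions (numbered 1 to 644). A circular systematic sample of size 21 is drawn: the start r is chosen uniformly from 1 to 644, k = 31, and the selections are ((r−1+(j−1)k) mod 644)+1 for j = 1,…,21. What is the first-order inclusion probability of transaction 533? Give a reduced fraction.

3/92

For each position j, as r ranges over 1…644 the j-th selection hits every transaction exactly once, so transaction 533 is selected for exactly 21 of the 644 starts.
Inclusion probability = 21/644 = 3/92.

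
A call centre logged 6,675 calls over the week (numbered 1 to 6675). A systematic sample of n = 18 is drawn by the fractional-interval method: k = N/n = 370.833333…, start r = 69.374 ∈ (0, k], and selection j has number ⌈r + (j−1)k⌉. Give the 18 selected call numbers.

j=1: r + 0k = 69.374 → ⌈·⌉ = 70
j=2: r + 1k = 440.207333… → ⌈·⌉ = 441
j=3: r + 2k = 811.040666… → ⌈·⌉ = 812
j=4: r + 3k = 1181.874 → ⌈·⌉ = 1182
j=5: r + 4k = 1552.707333… → ⌈·⌉ = 1553
j=6: r + 5k = 1923.540666… → ⌈·⌉ = 1924
j=7: r + 6k = 2294.374 → ⌈·⌉ = 2295
j=8: r + 7k = 2665.207333… → ⌈·⌉ = 2666
j=9: r + 8k = 3036.040666… → ⌈·⌉ = 3037
j=10: r + 9k = 3406.874 → ⌈·⌉ = 3407
j=11: r + 10k = 3777.707333… → ⌈·⌉ = 3778
j=12: r + 11k = 4148.540666… → ⌈·⌉ = 4149
j=13: r + 12k = 4519.374 → ⌈·⌉ = 4520
j=14: r + 13k = 4890.207333… → ⌈·⌉ = 4891
j=15: r + 14k = 5261.040666… → ⌈·⌉ = 5262
j=16: r + 15k = 5631.874 → ⌈·⌉ = 5632
j=17: r + 16k = 6002.707333… → ⌈·⌉ = 6003
j=18: r + 17k = 6373.540666… → ⌈·⌉ = 6374

70, 441, 812, 1182, 1553, 1924, 2295, 2666, 3037, 3407, 3778, 4149, 4520, 4891, 5262, 5632, 6003, 6374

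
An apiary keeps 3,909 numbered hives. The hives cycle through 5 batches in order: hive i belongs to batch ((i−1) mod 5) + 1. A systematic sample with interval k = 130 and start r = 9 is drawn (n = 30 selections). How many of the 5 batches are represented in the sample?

1

Consecutive selections differ by k = 130, so their batch numbers differ by 130 mod 5 = 0.
gcd(130, 5) = 5, so the sample visits 5/5 = 1 distinct residues mod 5.
Start 9 is batch 4; the batches hit are 4.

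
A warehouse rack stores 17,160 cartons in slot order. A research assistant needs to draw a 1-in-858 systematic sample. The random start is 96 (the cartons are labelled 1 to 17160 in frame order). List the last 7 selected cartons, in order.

11250, 12108, 12966, 13824, 14682, 15540, 16398

14th selection = 96 + 13×858 = 11250
15th: 11250 + 858 = 12108
16th: 12108 + 858 = 12966
17th: 12966 + 858 = 13824
18th: 13824 + 858 = 14682
19th: 14682 + 858 = 15540
20th: 15540 + 858 = 16398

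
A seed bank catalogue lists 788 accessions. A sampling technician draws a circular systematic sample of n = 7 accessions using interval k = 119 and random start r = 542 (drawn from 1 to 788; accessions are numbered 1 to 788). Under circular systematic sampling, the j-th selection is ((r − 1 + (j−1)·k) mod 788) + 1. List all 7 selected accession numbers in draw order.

542, 661, 780, 111, 230, 349, 468

Selection 1: 542
Selection 2: 542 + 119 = 661
Selection 3: 661 + 119 = 780
Selection 4: 780 + 119 = 899 → 899 − 788 = 111
Selection 5: 111 + 119 = 230
Selection 6: 230 + 119 = 349
Selection 7: 349 + 119 = 468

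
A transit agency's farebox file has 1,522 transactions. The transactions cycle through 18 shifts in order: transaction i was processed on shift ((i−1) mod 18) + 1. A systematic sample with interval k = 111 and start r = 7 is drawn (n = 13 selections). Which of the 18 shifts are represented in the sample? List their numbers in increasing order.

Consecutive selections differ by k = 111, so their shift numbers differ by 111 mod 18 = 3.
gcd(111, 18) = 3, so the sample visits 18/3 = 6 distinct residues mod 18.
Start 7 is shift 7; the shifts hit are 1, 4, 7, 10, 13, 16.

1, 4, 7, 10, 13, 16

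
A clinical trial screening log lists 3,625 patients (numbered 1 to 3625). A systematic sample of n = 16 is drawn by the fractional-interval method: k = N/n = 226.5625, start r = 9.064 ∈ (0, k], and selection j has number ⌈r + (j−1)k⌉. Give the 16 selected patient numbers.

10, 236, 463, 689, 916, 1142, 1369, 1596, 1822, 2049, 2275, 2502, 2728, 2955, 3181, 3408

j=1: r + 0k = 9.064 → ⌈·⌉ = 10
j=2: r + 1k = 235.6265 → ⌈·⌉ = 236
j=3: r + 2k = 462.189 → ⌈·⌉ = 463
j=4: r + 3k = 688.7515 → ⌈·⌉ = 689
j=5: r + 4k = 915.314 → ⌈·⌉ = 916
j=6: r + 5k = 1141.8765 → ⌈·⌉ = 1142
j=7: r + 6k = 1368.439 → ⌈·⌉ = 1369
j=8: r + 7k = 1595.0015 → ⌈·⌉ = 1596
j=9: r + 8k = 1821.564 → ⌈·⌉ = 1822
j=10: r + 9k = 2048.1265 → ⌈·⌉ = 2049
j=11: r + 10k = 2274.689 → ⌈·⌉ = 2275
j=12: r + 11k = 2501.2515 → ⌈·⌉ = 2502
j=13: r + 12k = 2727.814 → ⌈·⌉ = 2728
j=14: r + 13k = 2954.3765 → ⌈·⌉ = 2955
j=15: r + 14k = 3180.939 → ⌈·⌉ = 3181
j=16: r + 15k = 3407.5015 → ⌈·⌉ = 3408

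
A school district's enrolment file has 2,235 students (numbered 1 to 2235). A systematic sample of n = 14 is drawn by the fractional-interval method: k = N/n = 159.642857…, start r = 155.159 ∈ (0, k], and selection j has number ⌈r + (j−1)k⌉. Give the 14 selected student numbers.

j=1: r + 0k = 155.159 → ⌈·⌉ = 156
j=2: r + 1k = 314.801857… → ⌈·⌉ = 315
j=3: r + 2k = 474.444714… → ⌈·⌉ = 475
j=4: r + 3k = 634.087571… → ⌈·⌉ = 635
j=5: r + 4k = 793.730428… → ⌈·⌉ = 794
j=6: r + 5k = 953.373285… → ⌈·⌉ = 954
j=7: r + 6k = 1113.016142… → ⌈·⌉ = 1114
j=8: r + 7k = 1272.659 → ⌈·⌉ = 1273
j=9: r + 8k = 1432.301857… → ⌈·⌉ = 1433
j=10: r + 9k = 1591.944714… → ⌈·⌉ = 1592
j=11: r + 10k = 1751.587571… → ⌈·⌉ = 1752
j=12: r + 11k = 1911.230428… → ⌈·⌉ = 1912
j=13: r + 12k = 2070.873285… → ⌈·⌉ = 2071
j=14: r + 13k = 2230.516142… → ⌈·⌉ = 2231

156, 315, 475, 635, 794, 954, 1114, 1273, 1433, 1592, 1752, 1912, 2071, 2231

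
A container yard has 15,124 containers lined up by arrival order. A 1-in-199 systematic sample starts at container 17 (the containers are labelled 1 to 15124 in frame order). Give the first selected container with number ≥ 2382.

k = 199
Steps past start: ⌈(2382 − 17)/199⌉ = ⌈2365/199⌉ = 12
Selected container: 17 + 12×199 = 2405

2405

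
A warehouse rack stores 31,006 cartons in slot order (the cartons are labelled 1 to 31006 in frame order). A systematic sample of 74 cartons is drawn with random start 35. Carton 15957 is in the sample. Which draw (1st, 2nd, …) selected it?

39

k = 31006/74 = 419
position = (15957 − 35)/419 + 1 = 15922/419 + 1 = 38 + 1 = 39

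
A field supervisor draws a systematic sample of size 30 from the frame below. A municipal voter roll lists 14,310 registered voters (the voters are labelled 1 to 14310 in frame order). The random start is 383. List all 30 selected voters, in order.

k = N/n = 14310/30 = 477
voter 1: 383
voter 2: 383 + 477 = 860
voter 3: 860 + 477 = 1337
voter 4: 1337 + 477 = 1814
voter 5: 1814 + 477 = 2291
voter 6: 2291 + 477 = 2768
voter 7: 2768 + 477 = 3245
voter 8: 3245 + 477 = 3722
voter 9: 3722 + 477 = 4199
voter 10: 4199 + 477 = 4676
voter 11: 4676 + 477 = 5153
voter 12: 5153 + 477 = 5630
voter 13: 5630 + 477 = 6107
voter 14: 6107 + 477 = 6584
voter 15: 6584 + 477 = 7061
voter 16: 7061 + 477 = 7538
voter 17: 7538 + 477 = 8015
voter 18: 8015 + 477 = 8492
voter 19: 8492 + 477 = 8969
voter 20: 8969 + 477 = 9446
voter 21: 9446 + 477 = 9923
voter 22: 9923 + 477 = 10400
voter 23: 10400 + 477 = 10877
voter 24: 10877 + 477 = 11354
voter 25: 11354 + 477 = 11831
voter 26: 11831 + 477 = 12308
voter 27: 12308 + 477 = 12785
voter 28: 12785 + 477 = 13262
voter 29: 13262 + 477 = 13739
voter 30: 13739 + 477 = 14216

383, 860, 1337, 1814, 2291, 2768, 3245, 3722, 4199, 4676, 5153, 5630, 6107, 6584, 7061, 7538, 8015, 8492, 8969, 9446, 9923, 10400, 10877, 11354, 11831, 12308, 12785, 13262, 13739, 14216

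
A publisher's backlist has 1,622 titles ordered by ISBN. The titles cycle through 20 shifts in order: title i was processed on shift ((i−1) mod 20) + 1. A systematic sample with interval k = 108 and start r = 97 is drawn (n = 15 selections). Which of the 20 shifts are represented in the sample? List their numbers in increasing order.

1, 5, 9, 13, 17

Consecutive selections differ by k = 108, so their shift numbers differ by 108 mod 20 = 8.
gcd(108, 20) = 4, so the sample visits 20/4 = 5 distinct residues mod 20.
Start 97 is shift 17; the shifts hit are 1, 5, 9, 13, 17.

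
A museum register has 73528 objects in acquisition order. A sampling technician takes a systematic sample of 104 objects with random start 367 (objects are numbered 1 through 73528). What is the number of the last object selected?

73188

k = 73528/104 = 707
104th selection = r + (104−1)·k = 367 + 103×707 = 367 + 72821 = 73188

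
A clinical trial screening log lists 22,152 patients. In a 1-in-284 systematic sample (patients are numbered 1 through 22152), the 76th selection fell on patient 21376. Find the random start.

76

k = 284
r = 21376 − (76−1)×284 = 21376 − 21300 = 76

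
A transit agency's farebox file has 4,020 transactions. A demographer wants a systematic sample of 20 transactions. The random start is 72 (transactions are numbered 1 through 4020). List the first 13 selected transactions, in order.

k = N/n = 4020/20 = 201
transaction 1: 72
transaction 2: 72 + 201 = 273
transaction 3: 273 + 201 = 474
transaction 4: 474 + 201 = 675
transaction 5: 675 + 201 = 876
transaction 6: 876 + 201 = 1077
transaction 7: 1077 + 201 = 1278
transaction 8: 1278 + 201 = 1479
transaction 9: 1479 + 201 = 1680
transaction 10: 1680 + 201 = 1881
transaction 11: 1881 + 201 = 2082
transaction 12: 2082 + 201 = 2283
transaction 13: 2283 + 201 = 2484

72, 273, 474, 675, 876, 1077, 1278, 1479, 1680, 1881, 2082, 2283, 2484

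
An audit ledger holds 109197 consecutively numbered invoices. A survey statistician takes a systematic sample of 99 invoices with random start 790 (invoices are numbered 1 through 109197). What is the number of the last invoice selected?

108884

k = 109197/99 = 1103
99th selection = r + (99−1)·k = 790 + 98×1103 = 790 + 108094 = 108884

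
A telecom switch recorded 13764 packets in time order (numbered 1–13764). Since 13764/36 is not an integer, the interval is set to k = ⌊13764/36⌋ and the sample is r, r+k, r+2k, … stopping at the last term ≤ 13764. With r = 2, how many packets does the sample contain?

k = ⌊13764/36⌋ = 382
Achieved size = ⌊(13764 − 2)/382⌋ + 1 = ⌊13762/382⌋ + 1 = 36 + 1 = 37
(last selection: 2 + 36×382 = 13754 ≤ 13764; next would be 14136 > 13764)

37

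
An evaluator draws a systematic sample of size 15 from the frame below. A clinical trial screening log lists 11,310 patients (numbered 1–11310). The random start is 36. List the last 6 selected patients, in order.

6822, 7576, 8330, 9084, 9838, 10592

k = N/n = 11310/15 = 754
10th selection = 36 + 9×754 = 6822
11th: 6822 + 754 = 7576
12th: 7576 + 754 = 8330
13th: 8330 + 754 = 9084
14th: 9084 + 754 = 9838
15th: 9838 + 754 = 10592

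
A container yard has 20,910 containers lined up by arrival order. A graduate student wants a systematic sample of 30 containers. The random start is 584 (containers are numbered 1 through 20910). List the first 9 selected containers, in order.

k = N/n = 20910/30 = 697
container 1: 584
container 2: 584 + 697 = 1281
container 3: 1281 + 697 = 1978
container 4: 1978 + 697 = 2675
container 5: 2675 + 697 = 3372
container 6: 3372 + 697 = 4069
container 7: 4069 + 697 = 4766
container 8: 4766 + 697 = 5463
container 9: 5463 + 697 = 6160

584, 1281, 1978, 2675, 3372, 4069, 4766, 5463, 6160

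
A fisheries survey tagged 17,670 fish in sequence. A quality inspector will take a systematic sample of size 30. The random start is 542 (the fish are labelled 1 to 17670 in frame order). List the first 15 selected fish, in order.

542, 1131, 1720, 2309, 2898, 3487, 4076, 4665, 5254, 5843, 6432, 7021, 7610, 8199, 8788

k = N/n = 17670/30 = 589
fish 1: 542
fish 2: 542 + 589 = 1131
fish 3: 1131 + 589 = 1720
fish 4: 1720 + 589 = 2309
fish 5: 2309 + 589 = 2898
fish 6: 2898 + 589 = 3487
fish 7: 3487 + 589 = 4076
fish 8: 4076 + 589 = 4665
fish 9: 4665 + 589 = 5254
fish 10: 5254 + 589 = 5843
fish 11: 5843 + 589 = 6432
fish 12: 6432 + 589 = 7021
fish 13: 7021 + 589 = 7610
fish 14: 7610 + 589 = 8199
fish 15: 8199 + 589 = 8788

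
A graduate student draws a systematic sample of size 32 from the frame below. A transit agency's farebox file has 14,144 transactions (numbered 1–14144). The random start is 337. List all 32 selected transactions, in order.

k = N/n = 14144/32 = 442
transaction 1: 337
transaction 2: 337 + 442 = 779
transaction 3: 779 + 442 = 1221
transaction 4: 1221 + 442 = 1663
transaction 5: 1663 + 442 = 2105
transaction 6: 2105 + 442 = 2547
transaction 7: 2547 + 442 = 2989
transaction 8: 2989 + 442 = 3431
transaction 9: 3431 + 442 = 3873
transaction 10: 3873 + 442 = 4315
transaction 11: 4315 + 442 = 4757
transaction 12: 4757 + 442 = 5199
transaction 13: 5199 + 442 = 5641
transaction 14: 5641 + 442 = 6083
transaction 15: 6083 + 442 = 6525
transaction 16: 6525 + 442 = 6967
transaction 17: 6967 + 442 = 7409
transaction 18: 7409 + 442 = 7851
transaction 19: 7851 + 442 = 8293
transaction 20: 8293 + 442 = 8735
transaction 21: 8735 + 442 = 9177
transaction 22: 9177 + 442 = 9619
transaction 23: 9619 + 442 = 10061
transaction 24: 10061 + 442 = 10503
transaction 25: 10503 + 442 = 10945
transaction 26: 10945 + 442 = 11387
transaction 27: 11387 + 442 = 11829
transaction 28: 11829 + 442 = 12271
transaction 29: 12271 + 442 = 12713
transaction 30: 12713 + 442 = 13155
transaction 31: 13155 + 442 = 13597
transaction 32: 13597 + 442 = 14039

337, 779, 1221, 1663, 2105, 2547, 2989, 3431, 3873, 4315, 4757, 5199, 5641, 6083, 6525, 6967, 7409, 7851, 8293, 8735, 9177, 9619, 10061, 10503, 10945, 11387, 11829, 12271, 12713, 13155, 13597, 14039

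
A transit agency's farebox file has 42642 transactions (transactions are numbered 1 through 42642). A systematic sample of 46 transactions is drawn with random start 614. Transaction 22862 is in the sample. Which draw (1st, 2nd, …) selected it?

k = 42642/46 = 927
position = (22862 − 614)/927 + 1 = 22248/927 + 1 = 24 + 1 = 25

25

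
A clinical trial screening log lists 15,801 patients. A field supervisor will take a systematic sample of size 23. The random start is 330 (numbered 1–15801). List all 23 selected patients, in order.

330, 1017, 1704, 2391, 3078, 3765, 4452, 5139, 5826, 6513, 7200, 7887, 8574, 9261, 9948, 10635, 11322, 12009, 12696, 13383, 14070, 14757, 15444

k = N/n = 15801/23 = 687
patient 1: 330
patient 2: 330 + 687 = 1017
patient 3: 1017 + 687 = 1704
patient 4: 1704 + 687 = 2391
patient 5: 2391 + 687 = 3078
patient 6: 3078 + 687 = 3765
patient 7: 3765 + 687 = 4452
patient 8: 4452 + 687 = 5139
patient 9: 5139 + 687 = 5826
patient 10: 5826 + 687 = 6513
patient 11: 6513 + 687 = 7200
patient 12: 7200 + 687 = 7887
patient 13: 7887 + 687 = 8574
patient 14: 8574 + 687 = 9261
patient 15: 9261 + 687 = 9948
patient 16: 9948 + 687 = 10635
patient 17: 10635 + 687 = 11322
patient 18: 11322 + 687 = 12009
patient 19: 12009 + 687 = 12696
patient 20: 12696 + 687 = 13383
patient 21: 13383 + 687 = 14070
patient 22: 14070 + 687 = 14757
patient 23: 14757 + 687 = 15444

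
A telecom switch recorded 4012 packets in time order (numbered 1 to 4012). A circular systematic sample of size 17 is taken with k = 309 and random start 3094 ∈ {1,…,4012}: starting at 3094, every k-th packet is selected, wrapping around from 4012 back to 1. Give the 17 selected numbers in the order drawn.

Selection 1: 3094
Selection 2: 3094 + 309 = 3403
Selection 3: 3403 + 309 = 3712
Selection 4: 3712 + 309 = 4021 → 4021 − 4012 = 9
Selection 5: 9 + 309 = 318
Selection 6: 318 + 309 = 627
Selection 7: 627 + 309 = 936
Selection 8: 936 + 309 = 1245
Selection 9: 1245 + 309 = 1554
Selection 10: 1554 + 309 = 1863
Selection 11: 1863 + 309 = 2172
Selection 12: 2172 + 309 = 2481
Selection 13: 2481 + 309 = 2790
Selection 14: 2790 + 309 = 3099
Selection 15: 3099 + 309 = 3408
Selection 16: 3408 + 309 = 3717
Selection 17: 3717 + 309 = 4026 → 4026 − 4012 = 14

3094, 3403, 3712, 9, 318, 627, 936, 1245, 1554, 1863, 2172, 2481, 2790, 3099, 3408, 3717, 14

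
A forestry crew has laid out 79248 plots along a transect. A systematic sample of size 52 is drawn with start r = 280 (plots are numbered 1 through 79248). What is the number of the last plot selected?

k = 79248/52 = 1524
52nd selection = r + (52−1)·k = 280 + 51×1524 = 280 + 77724 = 78004

78004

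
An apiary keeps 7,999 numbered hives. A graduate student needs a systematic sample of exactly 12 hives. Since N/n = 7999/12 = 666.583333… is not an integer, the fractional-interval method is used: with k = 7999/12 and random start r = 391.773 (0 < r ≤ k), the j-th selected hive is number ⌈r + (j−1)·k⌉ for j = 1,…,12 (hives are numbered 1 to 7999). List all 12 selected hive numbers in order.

j=1: r + 0k = 391.773 → ⌈·⌉ = 392
j=2: r + 1k = 1058.356333… → ⌈·⌉ = 1059
j=3: r + 2k = 1724.939666… → ⌈·⌉ = 1725
j=4: r + 3k = 2391.523 → ⌈·⌉ = 2392
j=5: r + 4k = 3058.106333… → ⌈·⌉ = 3059
j=6: r + 5k = 3724.689666… → ⌈·⌉ = 3725
j=7: r + 6k = 4391.273 → ⌈·⌉ = 4392
j=8: r + 7k = 5057.856333… → ⌈·⌉ = 5058
j=9: r + 8k = 5724.439666… → ⌈·⌉ = 5725
j=10: r + 9k = 6391.023 → ⌈·⌉ = 6392
j=11: r + 10k = 7057.606333… → ⌈·⌉ = 7058
j=12: r + 11k = 7724.189666… → ⌈·⌉ = 7725

392, 1059, 1725, 2392, 3059, 3725, 4392, 5058, 5725, 6392, 7058, 7725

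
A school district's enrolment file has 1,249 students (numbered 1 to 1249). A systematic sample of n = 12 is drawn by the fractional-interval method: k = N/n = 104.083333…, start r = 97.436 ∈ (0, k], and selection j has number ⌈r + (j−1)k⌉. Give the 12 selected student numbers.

j=1: r + 0k = 97.436 → ⌈·⌉ = 98
j=2: r + 1k = 201.519333… → ⌈·⌉ = 202
j=3: r + 2k = 305.602666… → ⌈·⌉ = 306
j=4: r + 3k = 409.686 → ⌈·⌉ = 410
j=5: r + 4k = 513.769333… → ⌈·⌉ = 514
j=6: r + 5k = 617.852666… → ⌈·⌉ = 618
j=7: r + 6k = 721.936 → ⌈·⌉ = 722
j=8: r + 7k = 826.019333… → ⌈·⌉ = 827
j=9: r + 8k = 930.102666… → ⌈·⌉ = 931
j=10: r + 9k = 1034.186 → ⌈·⌉ = 1035
j=11: r + 10k = 1138.269333… → ⌈·⌉ = 1139
j=12: r + 11k = 1242.352666… → ⌈·⌉ = 1243

98, 202, 306, 410, 514, 618, 722, 827, 931, 1035, 1139, 1243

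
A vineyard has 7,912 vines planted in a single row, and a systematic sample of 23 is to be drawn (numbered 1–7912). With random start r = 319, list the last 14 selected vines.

k = N/n = 7912/23 = 344
10th selection = 319 + 9×344 = 3415
11th: 3415 + 344 = 3759
12th: 3759 + 344 = 4103
13th: 4103 + 344 = 4447
14th: 4447 + 344 = 4791
15th: 4791 + 344 = 5135
16th: 5135 + 344 = 5479
17th: 5479 + 344 = 5823
18th: 5823 + 344 = 6167
19th: 6167 + 344 = 6511
20th: 6511 + 344 = 6855
21st: 6855 + 344 = 7199
22nd: 7199 + 344 = 7543
23rd: 7543 + 344 = 7887

3415, 3759, 4103, 4447, 4791, 5135, 5479, 5823, 6167, 6511, 6855, 7199, 7543, 7887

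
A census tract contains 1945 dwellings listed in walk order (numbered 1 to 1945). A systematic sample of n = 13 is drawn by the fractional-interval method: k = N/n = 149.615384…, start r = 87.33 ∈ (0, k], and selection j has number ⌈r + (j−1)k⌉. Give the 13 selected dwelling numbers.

j=1: r + 0k = 87.33 → ⌈·⌉ = 88
j=2: r + 1k = 236.945384… → ⌈·⌉ = 237
j=3: r + 2k = 386.560769… → ⌈·⌉ = 387
j=4: r + 3k = 536.176153… → ⌈·⌉ = 537
j=5: r + 4k = 685.791538… → ⌈·⌉ = 686
j=6: r + 5k = 835.406923… → ⌈·⌉ = 836
j=7: r + 6k = 985.022307… → ⌈·⌉ = 986
j=8: r + 7k = 1134.637692… → ⌈·⌉ = 1135
j=9: r + 8k = 1284.253076… → ⌈·⌉ = 1285
j=10: r + 9k = 1433.868461… → ⌈·⌉ = 1434
j=11: r + 10k = 1583.483846… → ⌈·⌉ = 1584
j=12: r + 11k = 1733.099230… → ⌈·⌉ = 1734
j=13: r + 12k = 1882.714615… → ⌈·⌉ = 1883

88, 237, 387, 537, 686, 836, 986, 1135, 1285, 1434, 1584, 1734, 1883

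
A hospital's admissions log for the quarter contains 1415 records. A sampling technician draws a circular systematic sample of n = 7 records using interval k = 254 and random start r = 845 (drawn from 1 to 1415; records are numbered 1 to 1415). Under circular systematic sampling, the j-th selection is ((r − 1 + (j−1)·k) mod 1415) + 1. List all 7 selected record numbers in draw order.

845, 1099, 1353, 192, 446, 700, 954

Selection 1: 845
Selection 2: 845 + 254 = 1099
Selection 3: 1099 + 254 = 1353
Selection 4: 1353 + 254 = 1607 → 1607 − 1415 = 192
Selection 5: 192 + 254 = 446
Selection 6: 446 + 254 = 700
Selection 7: 700 + 254 = 954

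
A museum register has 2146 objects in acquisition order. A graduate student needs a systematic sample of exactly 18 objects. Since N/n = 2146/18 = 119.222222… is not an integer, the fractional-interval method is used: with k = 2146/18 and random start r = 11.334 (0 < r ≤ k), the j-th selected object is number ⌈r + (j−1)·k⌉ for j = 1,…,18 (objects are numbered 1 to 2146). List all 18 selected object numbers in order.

12, 131, 250, 370, 489, 608, 727, 846, 966, 1085, 1204, 1323, 1443, 1562, 1681, 1800, 1919, 2039

j=1: r + 0k = 11.334 → ⌈·⌉ = 12
j=2: r + 1k = 130.556222… → ⌈·⌉ = 131
j=3: r + 2k = 249.778444… → ⌈·⌉ = 250
j=4: r + 3k = 369.000666… → ⌈·⌉ = 370
j=5: r + 4k = 488.222888… → ⌈·⌉ = 489
j=6: r + 5k = 607.445111… → ⌈·⌉ = 608
j=7: r + 6k = 726.667333… → ⌈·⌉ = 727
j=8: r + 7k = 845.889555… → ⌈·⌉ = 846
j=9: r + 8k = 965.111777… → ⌈·⌉ = 966
j=10: r + 9k = 1084.334 → ⌈·⌉ = 1085
j=11: r + 10k = 1203.556222… → ⌈·⌉ = 1204
j=12: r + 11k = 1322.778444… → ⌈·⌉ = 1323
j=13: r + 12k = 1442.000666… → ⌈·⌉ = 1443
j=14: r + 13k = 1561.222888… → ⌈·⌉ = 1562
j=15: r + 14k = 1680.445111… → ⌈·⌉ = 1681
j=16: r + 15k = 1799.667333… → ⌈·⌉ = 1800
j=17: r + 16k = 1918.889555… → ⌈·⌉ = 1919
j=18: r + 17k = 2038.111777… → ⌈·⌉ = 2039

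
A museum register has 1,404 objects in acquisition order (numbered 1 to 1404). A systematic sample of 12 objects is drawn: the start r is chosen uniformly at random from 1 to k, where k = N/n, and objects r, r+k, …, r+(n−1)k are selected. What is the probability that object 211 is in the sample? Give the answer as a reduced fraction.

1/117

k = 1404/12 = 117.
Object 211 is selected iff r ≡ 211 (mod 117); exactly one such r in {1,…,117}.
Inclusion probability = 1/117.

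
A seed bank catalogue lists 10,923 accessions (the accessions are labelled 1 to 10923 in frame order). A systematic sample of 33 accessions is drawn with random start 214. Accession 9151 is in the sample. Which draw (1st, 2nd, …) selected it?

k = 10923/33 = 331
position = (9151 − 214)/331 + 1 = 8937/331 + 1 = 27 + 1 = 28

28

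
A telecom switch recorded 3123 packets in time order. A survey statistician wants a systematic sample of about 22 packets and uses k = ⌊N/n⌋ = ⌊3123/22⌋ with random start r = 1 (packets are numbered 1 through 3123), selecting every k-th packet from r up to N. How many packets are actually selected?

k = ⌊3123/22⌋ = 141
Achieved size = ⌊(3123 − 1)/141⌋ + 1 = ⌊3122/141⌋ + 1 = 22 + 1 = 23
(last selection: 1 + 22×141 = 3103 ≤ 3123; next would be 3244 > 3123)

23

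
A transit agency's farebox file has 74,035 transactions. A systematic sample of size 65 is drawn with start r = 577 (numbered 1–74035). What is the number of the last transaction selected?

k = 74035/65 = 1139
65th selection = r + (65−1)·k = 577 + 64×1139 = 577 + 72896 = 73473

73473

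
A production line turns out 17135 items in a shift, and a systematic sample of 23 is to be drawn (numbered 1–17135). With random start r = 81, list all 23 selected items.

81, 826, 1571, 2316, 3061, 3806, 4551, 5296, 6041, 6786, 7531, 8276, 9021, 9766, 10511, 11256, 12001, 12746, 13491, 14236, 14981, 15726, 16471

k = N/n = 17135/23 = 745
item 1: 81
item 2: 81 + 745 = 826
item 3: 826 + 745 = 1571
item 4: 1571 + 745 = 2316
item 5: 2316 + 745 = 3061
item 6: 3061 + 745 = 3806
item 7: 3806 + 745 = 4551
item 8: 4551 + 745 = 5296
item 9: 5296 + 745 = 6041
item 10: 6041 + 745 = 6786
item 11: 6786 + 745 = 7531
item 12: 7531 + 745 = 8276
item 13: 8276 + 745 = 9021
item 14: 9021 + 745 = 9766
item 15: 9766 + 745 = 10511
item 16: 10511 + 745 = 11256
item 17: 11256 + 745 = 12001
item 18: 12001 + 745 = 12746
item 19: 12746 + 745 = 13491
item 20: 13491 + 745 = 14236
item 21: 14236 + 745 = 14981
item 22: 14981 + 745 = 15726
item 23: 15726 + 745 = 16471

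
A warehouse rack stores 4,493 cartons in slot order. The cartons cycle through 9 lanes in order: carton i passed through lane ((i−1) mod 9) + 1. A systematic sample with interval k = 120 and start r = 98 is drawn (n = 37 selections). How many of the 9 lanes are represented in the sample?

Consecutive selections differ by k = 120, so their lane numbers differ by 120 mod 9 = 3.
gcd(120, 9) = 3, so the sample visits 9/3 = 3 distinct residues mod 9.
Start 98 is lane 8; the lanes hit are 2, 5, 8.

3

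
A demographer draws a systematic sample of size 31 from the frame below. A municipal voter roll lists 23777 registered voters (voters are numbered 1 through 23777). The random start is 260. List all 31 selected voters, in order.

260, 1027, 1794, 2561, 3328, 4095, 4862, 5629, 6396, 7163, 7930, 8697, 9464, 10231, 10998, 11765, 12532, 13299, 14066, 14833, 15600, 16367, 17134, 17901, 18668, 19435, 20202, 20969, 21736, 22503, 23270

k = N/n = 23777/31 = 767
voter 1: 260
voter 2: 260 + 767 = 1027
voter 3: 1027 + 767 = 1794
voter 4: 1794 + 767 = 2561
voter 5: 2561 + 767 = 3328
voter 6: 3328 + 767 = 4095
voter 7: 4095 + 767 = 4862
voter 8: 4862 + 767 = 5629
voter 9: 5629 + 767 = 6396
voter 10: 6396 + 767 = 7163
voter 11: 7163 + 767 = 7930
voter 12: 7930 + 767 = 8697
voter 13: 8697 + 767 = 9464
voter 14: 9464 + 767 = 10231
voter 15: 10231 + 767 = 10998
voter 16: 10998 + 767 = 11765
voter 17: 11765 + 767 = 12532
voter 18: 12532 + 767 = 13299
voter 19: 13299 + 767 = 14066
voter 20: 14066 + 767 = 14833
voter 21: 14833 + 767 = 15600
voter 22: 15600 + 767 = 16367
voter 23: 16367 + 767 = 17134
voter 24: 17134 + 767 = 17901
voter 25: 17901 + 767 = 18668
voter 26: 18668 + 767 = 19435
voter 27: 19435 + 767 = 20202
voter 28: 20202 + 767 = 20969
voter 29: 20969 + 767 = 21736
voter 30: 21736 + 767 = 22503
voter 31: 22503 + 767 = 23270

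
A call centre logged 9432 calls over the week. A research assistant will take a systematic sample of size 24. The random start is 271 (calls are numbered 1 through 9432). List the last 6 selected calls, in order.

7345, 7738, 8131, 8524, 8917, 9310

k = N/n = 9432/24 = 393
19th selection = 271 + 18×393 = 7345
20th: 7345 + 393 = 7738
21st: 7738 + 393 = 8131
22nd: 8131 + 393 = 8524
23rd: 8524 + 393 = 8917
24th: 8917 + 393 = 9310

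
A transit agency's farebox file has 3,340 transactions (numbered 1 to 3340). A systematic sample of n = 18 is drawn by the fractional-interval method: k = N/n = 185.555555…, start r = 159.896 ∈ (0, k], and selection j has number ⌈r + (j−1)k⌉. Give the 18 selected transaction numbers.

160, 346, 532, 717, 903, 1088, 1274, 1459, 1645, 1830, 2016, 2202, 2387, 2573, 2758, 2944, 3129, 3315

j=1: r + 0k = 159.896 → ⌈·⌉ = 160
j=2: r + 1k = 345.451555… → ⌈·⌉ = 346
j=3: r + 2k = 531.007111… → ⌈·⌉ = 532
j=4: r + 3k = 716.562666… → ⌈·⌉ = 717
j=5: r + 4k = 902.118222… → ⌈·⌉ = 903
j=6: r + 5k = 1087.673777… → ⌈·⌉ = 1088
j=7: r + 6k = 1273.229333… → ⌈·⌉ = 1274
j=8: r + 7k = 1458.784888… → ⌈·⌉ = 1459
j=9: r + 8k = 1644.340444… → ⌈·⌉ = 1645
j=10: r + 9k = 1829.896 → ⌈·⌉ = 1830
j=11: r + 10k = 2015.451555… → ⌈·⌉ = 2016
j=12: r + 11k = 2201.007111… → ⌈·⌉ = 2202
j=13: r + 12k = 2386.562666… → ⌈·⌉ = 2387
j=14: r + 13k = 2572.118222… → ⌈·⌉ = 2573
j=15: r + 14k = 2757.673777… → ⌈·⌉ = 2758
j=16: r + 15k = 2943.229333… → ⌈·⌉ = 2944
j=17: r + 16k = 3128.784888… → ⌈·⌉ = 3129
j=18: r + 17k = 3314.340444… → ⌈·⌉ = 3315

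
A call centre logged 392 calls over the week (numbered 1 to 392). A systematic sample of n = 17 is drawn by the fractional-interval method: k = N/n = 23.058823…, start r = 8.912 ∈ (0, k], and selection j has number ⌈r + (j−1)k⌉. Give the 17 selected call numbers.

9, 32, 56, 79, 102, 125, 148, 171, 194, 217, 240, 263, 286, 309, 332, 355, 378

j=1: r + 0k = 8.912 → ⌈·⌉ = 9
j=2: r + 1k = 31.970823… → ⌈·⌉ = 32
j=3: r + 2k = 55.029647… → ⌈·⌉ = 56
j=4: r + 3k = 78.088470… → ⌈·⌉ = 79
j=5: r + 4k = 101.147294… → ⌈·⌉ = 102
j=6: r + 5k = 124.206117… → ⌈·⌉ = 125
j=7: r + 6k = 147.264941… → ⌈·⌉ = 148
j=8: r + 7k = 170.323764… → ⌈·⌉ = 171
j=9: r + 8k = 193.382588… → ⌈·⌉ = 194
j=10: r + 9k = 216.441411… → ⌈·⌉ = 217
j=11: r + 10k = 239.500235… → ⌈·⌉ = 240
j=12: r + 11k = 262.559058… → ⌈·⌉ = 263
j=13: r + 12k = 285.617882… → ⌈·⌉ = 286
j=14: r + 13k = 308.676705… → ⌈·⌉ = 309
j=15: r + 14k = 331.735529… → ⌈·⌉ = 332
j=16: r + 15k = 354.794352… → ⌈·⌉ = 355
j=17: r + 16k = 377.853176… → ⌈·⌉ = 378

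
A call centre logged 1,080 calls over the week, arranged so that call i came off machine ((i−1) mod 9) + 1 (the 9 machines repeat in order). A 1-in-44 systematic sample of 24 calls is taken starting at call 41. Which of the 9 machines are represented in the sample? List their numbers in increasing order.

1, 2, 3, 4, 5, 6, 7, 8, 9

Consecutive selections differ by k = 44, so their machine numbers differ by 44 mod 9 = 8.
gcd(44, 9) = 1, so the sample visits 9/1 = 9 distinct residues mod 9.
Start 41 is machine 5; the machines hit are 1, 2, 3, 4, 5, 6, 7, 8, 9.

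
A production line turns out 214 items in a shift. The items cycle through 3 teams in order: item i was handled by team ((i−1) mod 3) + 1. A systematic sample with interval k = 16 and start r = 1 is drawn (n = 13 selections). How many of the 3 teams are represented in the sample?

Consecutive selections differ by k = 16, so their team numbers differ by 16 mod 3 = 1.
gcd(16, 3) = 1, so the sample visits 3/1 = 3 distinct residues mod 3.
Start 1 is team 1; the teams hit are 1, 2, 3.

3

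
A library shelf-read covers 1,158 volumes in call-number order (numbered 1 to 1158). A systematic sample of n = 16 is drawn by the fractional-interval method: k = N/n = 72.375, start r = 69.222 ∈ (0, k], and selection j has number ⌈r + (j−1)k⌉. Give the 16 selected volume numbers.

j=1: r + 0k = 69.222 → ⌈·⌉ = 70
j=2: r + 1k = 141.597 → ⌈·⌉ = 142
j=3: r + 2k = 213.972 → ⌈·⌉ = 214
j=4: r + 3k = 286.347 → ⌈·⌉ = 287
j=5: r + 4k = 358.722 → ⌈·⌉ = 359
j=6: r + 5k = 431.097 → ⌈·⌉ = 432
j=7: r + 6k = 503.472 → ⌈·⌉ = 504
j=8: r + 7k = 575.847 → ⌈·⌉ = 576
j=9: r + 8k = 648.222 → ⌈·⌉ = 649
j=10: r + 9k = 720.597 → ⌈·⌉ = 721
j=11: r + 10k = 792.972 → ⌈·⌉ = 793
j=12: r + 11k = 865.347 → ⌈·⌉ = 866
j=13: r + 12k = 937.722 → ⌈·⌉ = 938
j=14: r + 13k = 1010.097 → ⌈·⌉ = 1011
j=15: r + 14k = 1082.472 → ⌈·⌉ = 1083
j=16: r + 15k = 1154.847 → ⌈·⌉ = 1155

70, 142, 214, 287, 359, 432, 504, 576, 649, 721, 793, 866, 938, 1011, 1083, 1155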